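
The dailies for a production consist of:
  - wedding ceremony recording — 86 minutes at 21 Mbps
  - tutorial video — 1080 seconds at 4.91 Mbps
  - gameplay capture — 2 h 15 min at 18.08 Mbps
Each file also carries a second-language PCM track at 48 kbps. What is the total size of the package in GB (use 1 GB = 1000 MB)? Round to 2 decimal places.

Audio: 48 kbps = 0.048 Mbps.
wedding ceremony recording: 21.048 Mbps × 5160 s = 108607.7 Mb
tutorial video: 4.958 Mbps × 1080 s = 5354.6 Mb
gameplay capture: 18.128 Mbps × 8100 s = 146836.8 Mb
Total: 260799.1 Mb = 32599.9 MB.
= 32.60 GB.

32.60 GB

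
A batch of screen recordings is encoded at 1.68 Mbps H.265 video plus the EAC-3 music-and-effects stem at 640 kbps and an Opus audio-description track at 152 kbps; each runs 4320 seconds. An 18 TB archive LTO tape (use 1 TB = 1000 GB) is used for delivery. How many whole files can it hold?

13484

Audio total: 640 + 152 = 792 kbps = 0.792 Mbps.
Total bitrate: 2.472 Mbps.
Per item: 2.472 Mbps × 4320 s = 10,679 Mb = 1,335 MB.
Capacity: 18 TB = 144,000,000 Mb; 13484.36 items → 13484 complete.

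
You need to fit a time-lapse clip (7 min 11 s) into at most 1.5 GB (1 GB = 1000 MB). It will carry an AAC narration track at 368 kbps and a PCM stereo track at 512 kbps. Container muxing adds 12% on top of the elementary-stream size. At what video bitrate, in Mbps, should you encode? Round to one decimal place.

24.0 Mbps

Budget: 1.5 GB = 12000.0 Mb.
Stream payload after overhead: 12000.0 / 1.12 = 10714.3 Mb.
7 min 11 s = 431 s
Total bitrate budget: 10714.3 Mb / 431 s = 24.859 Mbps.
Audio total: 368 + 512 = 880 kbps = 0.880 Mbps.
Video: 24.859 − 0.880 = 23.979 Mbps.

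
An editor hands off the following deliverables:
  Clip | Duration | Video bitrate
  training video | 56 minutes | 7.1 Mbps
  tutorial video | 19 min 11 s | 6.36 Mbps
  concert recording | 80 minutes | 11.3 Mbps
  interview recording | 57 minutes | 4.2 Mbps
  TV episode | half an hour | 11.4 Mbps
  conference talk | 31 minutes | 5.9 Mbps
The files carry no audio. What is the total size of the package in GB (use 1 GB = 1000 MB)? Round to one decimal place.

16.4 GB

training video: 7.100 Mbps × 3360 s = 23856.0 Mb
tutorial video: 6.360 Mbps × 1151 s = 7320.4 Mb
concert recording: 11.300 Mbps × 4800 s = 54240.0 Mb
interview recording: 4.200 Mbps × 3420 s = 14364.0 Mb
TV episode: 11.400 Mbps × 1800 s = 20520.0 Mb
conference talk: 5.900 Mbps × 1860 s = 10974.0 Mb
Total: 131274.4 Mb = 16409.3 MB.
= 16.41 GB.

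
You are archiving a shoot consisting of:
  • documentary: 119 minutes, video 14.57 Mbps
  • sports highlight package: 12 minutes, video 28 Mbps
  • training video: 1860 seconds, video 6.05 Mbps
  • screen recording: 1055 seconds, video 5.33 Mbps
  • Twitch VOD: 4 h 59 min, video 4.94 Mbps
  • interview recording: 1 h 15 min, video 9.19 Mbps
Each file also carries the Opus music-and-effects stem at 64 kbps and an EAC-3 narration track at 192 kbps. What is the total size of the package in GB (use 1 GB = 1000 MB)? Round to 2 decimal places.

Audio total: 64 + 192 = 256 kbps = 0.256 Mbps.
documentary: 14.826 Mbps × 7140 s = 105857.6 Mb
sports highlight package: 28.256 Mbps × 720 s = 20344.3 Mb
training video: 6.306 Mbps × 1860 s = 11729.2 Mb
screen recording: 5.586 Mbps × 1055 s = 5893.2 Mb
Twitch VOD: 5.196 Mbps × 17940 s = 93216.2 Mb
interview recording: 9.446 Mbps × 4500 s = 42507.0 Mb
Total: 279547.6 Mb = 34943.4 MB.
= 34.94 GB.

34.94 GB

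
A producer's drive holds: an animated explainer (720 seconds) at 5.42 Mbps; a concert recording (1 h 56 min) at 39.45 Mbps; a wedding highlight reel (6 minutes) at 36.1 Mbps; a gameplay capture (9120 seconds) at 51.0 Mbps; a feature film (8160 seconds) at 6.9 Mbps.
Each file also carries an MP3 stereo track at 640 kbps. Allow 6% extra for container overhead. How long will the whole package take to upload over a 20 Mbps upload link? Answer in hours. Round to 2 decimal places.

Audio: 640 kbps = 0.640 Mbps.
animated explainer: 6.060 Mbps × 720 s × 1.06 = 4625.0 Mb
concert recording: 40.090 Mbps × 6960 s × 1.06 = 295768.0 Mb
wedding highlight reel: 36.740 Mbps × 360 s × 1.06 = 14020.0 Mb
gameplay capture: 51.640 Mbps × 9120 s × 1.06 = 499214.2 Mb
feature film: 7.540 Mbps × 8160 s × 1.06 = 65218.0 Mb
Total: 878845.2 Mb = 109855.6 MB.
At 20 Mbps: 878845.2 / 20 = 43942 s ≈ 12.2 hours.

12.21 hours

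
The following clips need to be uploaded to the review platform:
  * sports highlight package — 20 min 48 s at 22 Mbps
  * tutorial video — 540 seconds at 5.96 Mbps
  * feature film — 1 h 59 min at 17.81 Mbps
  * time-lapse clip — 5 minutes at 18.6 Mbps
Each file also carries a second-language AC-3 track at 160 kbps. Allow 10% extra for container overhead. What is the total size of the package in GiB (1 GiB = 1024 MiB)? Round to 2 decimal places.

21.12 GiB

Audio: 160 kbps = 0.160 Mbps.
sports highlight package: 22.160 Mbps × 1248 s × 1.10 = 30421.2 Mb
tutorial video: 6.120 Mbps × 540 s × 1.10 = 3635.3 Mb
feature film: 17.970 Mbps × 7140 s × 1.10 = 141136.4 Mb
time-lapse clip: 18.760 Mbps × 300 s × 1.10 = 6190.8 Mb
Total: 181383.7 Mb = 22673.0 MB.
= 21.12 GiB.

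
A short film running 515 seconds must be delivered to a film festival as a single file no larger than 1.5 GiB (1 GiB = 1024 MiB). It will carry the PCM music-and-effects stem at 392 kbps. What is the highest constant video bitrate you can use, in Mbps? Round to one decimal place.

Budget: 1.5 GiB = 12884.9 Mb.
Total bitrate budget: 12884.9 Mb / 515 s = 25.019 Mbps.
Audio: 392 kbps = 0.392 Mbps.
Video: 25.019 − 0.392 = 24.627 Mbps.

24.6 Mbps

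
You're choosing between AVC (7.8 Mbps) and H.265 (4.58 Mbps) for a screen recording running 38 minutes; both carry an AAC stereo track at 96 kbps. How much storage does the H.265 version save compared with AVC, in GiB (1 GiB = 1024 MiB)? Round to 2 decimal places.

0.85 GiB

38 min = 2280 s
Audio: 96 kbps = 0.096 Mbps.
AVC: 7.896 Mbps × 2280 s = 18002.9 Mb = 2.096 GiB.
H.265: 4.676 Mbps × 2280 s = 10661.3 Mb = 1.241 GiB.
Saving: 2.096 − 1.241 = 0.855 GiB.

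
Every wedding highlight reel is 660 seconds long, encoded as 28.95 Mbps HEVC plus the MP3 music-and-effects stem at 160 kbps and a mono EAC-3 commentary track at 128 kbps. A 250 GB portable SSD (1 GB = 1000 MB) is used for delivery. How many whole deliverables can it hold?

103

Audio total: 160 + 128 = 288 kbps = 0.288 Mbps.
Total bitrate: 29.238 Mbps.
Per item: 29.238 Mbps × 660 s = 19,297 Mb = 2,412 MB.
Capacity: 250 GB = 2,000,000 Mb; 103.64 items → 103 complete.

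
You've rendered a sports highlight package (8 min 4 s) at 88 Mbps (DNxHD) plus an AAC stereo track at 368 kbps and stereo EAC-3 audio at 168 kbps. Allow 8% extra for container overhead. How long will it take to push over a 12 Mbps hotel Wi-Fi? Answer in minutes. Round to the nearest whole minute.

64 minutes

8 min 4 s = 484 s
Audio total: 368 + 168 = 536 kbps = 0.536 Mbps.
Total bitrate: 88.536 Mbps.
File: 88.536 Mbps × 484 s = 42851.4 Mb.
With 8% container overhead: ×1.08. → 46279.5 Mb.
At 12 Mbps: 46279.5 / 12 = 3856.6 s ≈ 64.3 minutes.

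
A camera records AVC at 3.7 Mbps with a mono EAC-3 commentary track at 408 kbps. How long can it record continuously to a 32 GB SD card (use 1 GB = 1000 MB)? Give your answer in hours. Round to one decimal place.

17.3 hours

Audio: 408 kbps = 0.408 Mbps.
Total bitrate: 3.7 + 0.408 = 4.108 Mbps.
Capacity: 32 GB = 256,000 Mb.
Recording time: 256,000 / 4.108 = 62,317 s ≈ 17.3 hours.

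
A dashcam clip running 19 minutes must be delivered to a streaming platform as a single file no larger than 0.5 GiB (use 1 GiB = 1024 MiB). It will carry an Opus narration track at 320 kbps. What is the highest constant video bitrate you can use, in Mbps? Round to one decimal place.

3.4 Mbps

Budget: 0.5 GiB = 4295.0 Mb.
19 min = 1140 s
Total bitrate budget: 4295.0 Mb / 1140 s = 3.768 Mbps.
Audio: 320 kbps = 0.320 Mbps.
Video: 3.768 − 0.320 = 3.448 Mbps.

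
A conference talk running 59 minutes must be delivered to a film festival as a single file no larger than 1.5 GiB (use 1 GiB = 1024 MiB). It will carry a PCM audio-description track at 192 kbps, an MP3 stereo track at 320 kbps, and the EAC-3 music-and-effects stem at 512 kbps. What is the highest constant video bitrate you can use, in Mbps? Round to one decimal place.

Budget: 1.5 GiB = 12884.9 Mb.
59 min = 3540 s
Total bitrate budget: 12884.9 Mb / 3540 s = 3.640 Mbps.
Audio total: 192 + 320 + 512 = 1024 kbps = 1.024 Mbps.
Video: 3.640 − 1.024 = 2.616 Mbps.

2.6 Mbps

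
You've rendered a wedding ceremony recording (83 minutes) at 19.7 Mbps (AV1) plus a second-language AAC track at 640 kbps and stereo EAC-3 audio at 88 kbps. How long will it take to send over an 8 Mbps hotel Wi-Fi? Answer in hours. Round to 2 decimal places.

83 min = 4980 s
Audio total: 640 + 88 = 728 kbps = 0.728 Mbps.
Total bitrate: 20.428 Mbps.
File: 20.428 Mbps × 4980 s = 101731.4 Mb.
At 8 Mbps: 101731.4 / 8 = 12716.4 s ≈ 3.53 hours.

3.53 hours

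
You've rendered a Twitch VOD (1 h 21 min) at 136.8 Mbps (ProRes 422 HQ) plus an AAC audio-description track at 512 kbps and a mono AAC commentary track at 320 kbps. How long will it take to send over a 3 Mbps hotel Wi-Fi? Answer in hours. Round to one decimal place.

61.9 hours

1 h 21 min = 81 min = 4860 s
Audio total: 512 + 320 = 832 kbps = 0.832 Mbps.
Total bitrate: 137.632 Mbps.
File: 137.632 Mbps × 4860 s = 668891.5 Mb.
At 3 Mbps: 668891.5 / 3 = 222963.8 s ≈ 61.9 hours.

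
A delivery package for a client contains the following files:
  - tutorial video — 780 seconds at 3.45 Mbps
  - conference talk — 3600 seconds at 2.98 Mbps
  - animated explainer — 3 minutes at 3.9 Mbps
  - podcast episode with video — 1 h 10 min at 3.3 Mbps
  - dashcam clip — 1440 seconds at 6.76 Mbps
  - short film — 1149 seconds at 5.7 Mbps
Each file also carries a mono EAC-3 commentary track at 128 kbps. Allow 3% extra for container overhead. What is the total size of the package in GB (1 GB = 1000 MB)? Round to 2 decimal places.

5.89 GB

Audio: 128 kbps = 0.128 Mbps.
tutorial video: 3.578 Mbps × 780 s × 1.03 = 2874.6 Mb
conference talk: 3.108 Mbps × 3600 s × 1.03 = 11524.5 Mb
animated explainer: 4.028 Mbps × 180 s × 1.03 = 746.8 Mb
podcast episode with video: 3.428 Mbps × 4200 s × 1.03 = 14829.5 Mb
dashcam clip: 6.888 Mbps × 1440 s × 1.03 = 10216.3 Mb
short film: 5.828 Mbps × 1149 s × 1.03 = 6897.3 Mb
Total: 47088.9 Mb = 5886.1 MB.
= 5.886 GB.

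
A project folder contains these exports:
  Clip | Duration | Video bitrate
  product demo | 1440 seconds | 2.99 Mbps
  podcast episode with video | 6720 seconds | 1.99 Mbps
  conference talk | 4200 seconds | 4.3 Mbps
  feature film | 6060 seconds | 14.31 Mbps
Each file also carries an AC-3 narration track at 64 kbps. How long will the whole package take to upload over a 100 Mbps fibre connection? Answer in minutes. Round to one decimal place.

20.6 minutes

Audio: 64 kbps = 0.064 Mbps.
product demo: 3.054 Mbps × 1440 s = 4397.8 Mb
podcast episode with video: 2.054 Mbps × 6720 s = 13802.9 Mb
conference talk: 4.364 Mbps × 4200 s = 18328.8 Mb
feature film: 14.374 Mbps × 6060 s = 87106.4 Mb
Total: 123635.9 Mb = 15454.5 MB.
At 100 Mbps: 123635.9 / 100 = 1236 s ≈ 20.6 minutes.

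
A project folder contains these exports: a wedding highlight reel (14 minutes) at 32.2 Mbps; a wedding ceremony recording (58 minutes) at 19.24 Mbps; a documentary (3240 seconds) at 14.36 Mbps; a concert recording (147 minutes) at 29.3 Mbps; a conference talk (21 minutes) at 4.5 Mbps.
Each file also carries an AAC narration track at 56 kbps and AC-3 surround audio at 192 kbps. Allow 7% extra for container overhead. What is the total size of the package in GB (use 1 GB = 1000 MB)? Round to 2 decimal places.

54.70 GB

Audio total: 56 + 192 = 248 kbps = 0.248 Mbps.
wedding highlight reel: 32.448 Mbps × 840 s × 1.07 = 29164.3 Mb
wedding ceremony recording: 19.488 Mbps × 3480 s × 1.07 = 72565.5 Mb
documentary: 14.608 Mbps × 3240 s × 1.07 = 50643.0 Mb
concert recording: 29.548 Mbps × 8820 s × 1.07 = 278856.3 Mb
conference talk: 4.748 Mbps × 1260 s × 1.07 = 6401.3 Mb
Total: 437630.3 Mb = 54703.8 MB.
= 54.70 GB.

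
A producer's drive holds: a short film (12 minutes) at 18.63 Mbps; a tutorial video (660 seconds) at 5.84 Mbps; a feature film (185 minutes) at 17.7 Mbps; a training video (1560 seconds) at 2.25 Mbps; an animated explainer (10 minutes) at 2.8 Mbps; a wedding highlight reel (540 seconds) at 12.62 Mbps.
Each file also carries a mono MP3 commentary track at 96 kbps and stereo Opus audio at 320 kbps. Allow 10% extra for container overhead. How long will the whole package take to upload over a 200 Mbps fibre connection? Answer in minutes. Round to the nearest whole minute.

21 minutes

Audio total: 96 + 320 = 416 kbps = 0.416 Mbps.
short film: 19.046 Mbps × 720 s × 1.10 = 15084.4 Mb
tutorial video: 6.256 Mbps × 660 s × 1.10 = 4541.9 Mb
feature film: 18.116 Mbps × 11100 s × 1.10 = 221196.4 Mb
training video: 2.666 Mbps × 1560 s × 1.10 = 4574.9 Mb
animated explainer: 3.216 Mbps × 600 s × 1.10 = 2122.6 Mb
wedding highlight reel: 13.036 Mbps × 540 s × 1.10 = 7743.4 Mb
Total: 255263.4 Mb = 31907.9 MB.
At 200 Mbps: 255263.4 / 200 = 1276 s ≈ 21.3 minutes.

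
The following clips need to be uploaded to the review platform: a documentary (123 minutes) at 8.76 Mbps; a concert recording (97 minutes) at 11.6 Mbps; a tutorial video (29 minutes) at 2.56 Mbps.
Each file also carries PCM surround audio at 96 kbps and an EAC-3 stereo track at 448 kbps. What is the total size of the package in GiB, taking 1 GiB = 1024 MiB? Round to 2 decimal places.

Audio total: 96 + 448 = 544 kbps = 0.544 Mbps.
documentary: 9.304 Mbps × 7380 s = 68663.5 Mb
concert recording: 12.144 Mbps × 5820 s = 70678.1 Mb
tutorial video: 3.104 Mbps × 1740 s = 5401.0 Mb
Total: 144742.6 Mb = 18092.8 MB.
= 16.85 GiB.

16.85 GiB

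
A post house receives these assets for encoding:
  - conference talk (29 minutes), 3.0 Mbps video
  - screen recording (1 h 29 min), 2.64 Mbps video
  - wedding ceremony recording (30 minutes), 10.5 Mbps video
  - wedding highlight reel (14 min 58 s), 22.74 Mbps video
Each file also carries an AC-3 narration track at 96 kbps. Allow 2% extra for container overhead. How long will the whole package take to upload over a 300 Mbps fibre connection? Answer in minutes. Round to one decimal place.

3.4 minutes

Audio: 96 kbps = 0.096 Mbps.
conference talk: 3.096 Mbps × 1740 s × 1.02 = 5494.8 Mb
screen recording: 2.736 Mbps × 5340 s × 1.02 = 14902.4 Mb
wedding ceremony recording: 10.596 Mbps × 1800 s × 1.02 = 19454.3 Mb
wedding highlight reel: 22.836 Mbps × 898 s × 1.02 = 20916.9 Mb
Total: 60768.3 Mb = 7596.0 MB.
At 300 Mbps: 60768.3 / 300 = 203 s ≈ 3.38 minutes.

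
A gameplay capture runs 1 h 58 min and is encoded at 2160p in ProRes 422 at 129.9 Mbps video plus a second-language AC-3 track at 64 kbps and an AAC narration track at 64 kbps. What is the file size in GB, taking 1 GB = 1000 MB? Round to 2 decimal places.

115.07 GB

1 h 58 min = 118 min = 7080 s
Audio total: 64 + 64 = 128 kbps = 0.128 Mbps.
Total bitrate: 129.9 + 0.128 = 130.028 Mbps.
Stream data: 130.028 Mbps × 7080 s = 920598.2 Mb.
920,598 Mb ÷ 8 = 115,075 MB → 115.1 GB.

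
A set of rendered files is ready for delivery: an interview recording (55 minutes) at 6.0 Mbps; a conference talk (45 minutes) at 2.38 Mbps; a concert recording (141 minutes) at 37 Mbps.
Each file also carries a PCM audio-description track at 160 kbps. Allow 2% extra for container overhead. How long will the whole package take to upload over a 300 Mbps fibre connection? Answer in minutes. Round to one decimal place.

19.4 minutes

Audio: 160 kbps = 0.160 Mbps.
interview recording: 6.160 Mbps × 3300 s × 1.02 = 20734.6 Mb
conference talk: 2.540 Mbps × 2700 s × 1.02 = 6995.2 Mb
concert recording: 37.160 Mbps × 8460 s × 1.02 = 320661.1 Mb
Total: 348390.8 Mb = 43548.8 MB.
At 300 Mbps: 348390.8 / 300 = 1161 s ≈ 19.4 minutes.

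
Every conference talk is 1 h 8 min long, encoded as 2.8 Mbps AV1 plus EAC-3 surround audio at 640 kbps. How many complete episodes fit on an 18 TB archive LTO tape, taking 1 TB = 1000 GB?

1 h 8 min = 68 min = 4080 s
Audio: 640 kbps = 0.640 Mbps.
Total bitrate: 3.440 Mbps.
Per item: 3.440 Mbps × 4080 s = 14,035 Mb = 1,754 MB.
Capacity: 18 TB = 144,000,000 Mb; 10259.92 items → 10259 complete.

10259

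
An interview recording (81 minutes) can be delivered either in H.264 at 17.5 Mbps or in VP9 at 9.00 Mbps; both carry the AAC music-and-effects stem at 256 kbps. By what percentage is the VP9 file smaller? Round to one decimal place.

47.9%

81 min = 4860 s
Audio: 256 kbps = 0.256 Mbps.
H.264: 17.756 Mbps × 4860 s = 86294.2 Mb = 10.787 GB.
VP9: 9.256 Mbps × 4860 s = 44984.2 Mb = 5.623 GB.
Reduction: (1 − 5.623/10.787) × 100 = 47.87%.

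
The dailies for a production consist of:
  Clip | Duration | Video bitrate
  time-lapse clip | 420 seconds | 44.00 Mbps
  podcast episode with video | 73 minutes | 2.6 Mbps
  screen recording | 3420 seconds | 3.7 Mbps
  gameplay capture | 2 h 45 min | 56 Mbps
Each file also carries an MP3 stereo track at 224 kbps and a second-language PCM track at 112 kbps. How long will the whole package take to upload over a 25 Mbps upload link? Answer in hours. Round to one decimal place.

Audio total: 224 + 112 = 336 kbps = 0.336 Mbps.
time-lapse clip: 44.336 Mbps × 420 s = 18621.1 Mb
podcast episode with video: 2.936 Mbps × 4380 s = 12859.7 Mb
screen recording: 4.036 Mbps × 3420 s = 13803.1 Mb
gameplay capture: 56.336 Mbps × 9900 s = 557726.4 Mb
Total: 603010.3 Mb = 75376.3 MB.
At 25 Mbps: 603010.3 / 25 = 24120 s ≈ 6.7 hours.

6.7 hours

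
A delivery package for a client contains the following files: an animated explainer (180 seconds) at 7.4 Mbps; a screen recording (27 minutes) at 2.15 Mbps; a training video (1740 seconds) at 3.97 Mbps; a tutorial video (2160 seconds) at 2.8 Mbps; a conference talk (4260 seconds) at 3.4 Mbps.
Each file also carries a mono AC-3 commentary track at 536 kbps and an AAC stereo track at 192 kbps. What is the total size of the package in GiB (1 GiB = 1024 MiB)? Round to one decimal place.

4.6 GiB

Audio total: 536 + 192 = 728 kbps = 0.728 Mbps.
animated explainer: 8.128 Mbps × 180 s = 1463.0 Mb
screen recording: 2.878 Mbps × 1620 s = 4662.4 Mb
training video: 4.698 Mbps × 1740 s = 8174.5 Mb
tutorial video: 3.528 Mbps × 2160 s = 7620.5 Mb
conference talk: 4.128 Mbps × 4260 s = 17585.3 Mb
Total: 39505.7 Mb = 4938.2 MB.
= 4.599 GiB.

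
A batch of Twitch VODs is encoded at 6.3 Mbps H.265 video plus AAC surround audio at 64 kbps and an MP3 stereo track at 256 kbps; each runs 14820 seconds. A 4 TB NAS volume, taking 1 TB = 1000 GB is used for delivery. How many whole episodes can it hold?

Audio total: 64 + 256 = 320 kbps = 0.320 Mbps.
Total bitrate: 6.620 Mbps.
Per item: 6.620 Mbps × 14820 s = 98,108 Mb = 12,264 MB.
Capacity: 4 TB = 32,000,000 Mb; 326.17 items → 326 complete.

326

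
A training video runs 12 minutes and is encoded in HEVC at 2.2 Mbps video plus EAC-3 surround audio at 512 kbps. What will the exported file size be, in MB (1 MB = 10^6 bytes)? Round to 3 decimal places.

244.080 MB

12 min = 720 s
Audio: 512 kbps = 0.512 Mbps.
Total bitrate: 2.2 + 0.512 = 2.712 Mbps.
Stream data: 2.712 Mbps × 720 s = 1952.6 Mb.
1,953 Mb ÷ 8 = 244.1 MB → 244.1 MB.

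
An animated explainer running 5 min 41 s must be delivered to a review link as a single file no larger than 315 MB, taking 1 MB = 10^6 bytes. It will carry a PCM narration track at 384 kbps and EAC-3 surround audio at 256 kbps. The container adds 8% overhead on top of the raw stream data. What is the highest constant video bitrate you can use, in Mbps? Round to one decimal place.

Budget: 315 MB = 2520.0 Mb.
Stream payload after overhead: 2520.0 / 1.08 = 2333.3 Mb.
5 min 41 s = 341 s
Total bitrate budget: 2333.3 Mb / 341 s = 6.843 Mbps.
Audio total: 384 + 256 = 640 kbps = 0.640 Mbps.
Video: 6.843 − 0.640 = 6.203 Mbps.

6.2 Mbps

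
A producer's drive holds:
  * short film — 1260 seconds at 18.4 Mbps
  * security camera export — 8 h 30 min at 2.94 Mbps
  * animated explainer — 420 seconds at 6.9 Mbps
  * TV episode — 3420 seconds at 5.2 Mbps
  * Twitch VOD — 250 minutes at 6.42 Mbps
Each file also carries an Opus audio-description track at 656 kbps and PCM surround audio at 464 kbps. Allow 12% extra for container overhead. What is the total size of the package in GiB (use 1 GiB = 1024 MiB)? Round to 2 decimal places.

Audio total: 656 + 464 = 1120 kbps = 1.120 Mbps.
short film: 19.520 Mbps × 1260 s × 1.12 = 27546.6 Mb
security camera export: 4.060 Mbps × 30600 s × 1.12 = 139144.3 Mb
animated explainer: 8.020 Mbps × 420 s × 1.12 = 3772.6 Mb
TV episode: 6.320 Mbps × 3420 s × 1.12 = 24208.1 Mb
Twitch VOD: 7.540 Mbps × 15000 s × 1.12 = 126672.0 Mb
Total: 321343.7 Mb = 40168.0 MB.
= 37.41 GiB.

37.41 GiB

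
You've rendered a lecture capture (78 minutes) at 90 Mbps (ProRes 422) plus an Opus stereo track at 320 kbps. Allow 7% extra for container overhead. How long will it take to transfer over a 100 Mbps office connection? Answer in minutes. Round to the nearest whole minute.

78 min = 4680 s
Audio: 320 kbps = 0.320 Mbps.
Total bitrate: 90.320 Mbps.
File: 90.320 Mbps × 4680 s = 422697.6 Mb.
With 7% container overhead: ×1.07. → 452286.4 Mb.
At 100 Mbps: 452286.4 / 100 = 4522.9 s ≈ 75.4 minutes.

75 minutes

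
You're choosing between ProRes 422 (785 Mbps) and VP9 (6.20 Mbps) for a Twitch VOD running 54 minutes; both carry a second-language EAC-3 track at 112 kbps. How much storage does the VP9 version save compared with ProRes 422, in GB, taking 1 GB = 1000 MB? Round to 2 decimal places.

315.41 GB

54 min = 3240 s
Audio: 112 kbps = 0.112 Mbps.
ProRes 422: 785.112 Mbps × 3240 s = 2543762.9 Mb = 317.970 GB.
VP9: 6.312 Mbps × 3240 s = 20450.9 Mb = 2.556 GB.
Saving: 317.970 − 2.556 = 315.414 GB.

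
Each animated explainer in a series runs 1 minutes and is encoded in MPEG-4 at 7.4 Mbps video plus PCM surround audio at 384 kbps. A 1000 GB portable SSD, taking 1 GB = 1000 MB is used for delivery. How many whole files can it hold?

17129

Audio: 384 kbps = 0.384 Mbps.
Total bitrate: 7.784 Mbps.
Per item: 7.784 Mbps × 60 s = 467.0 Mb = 58.38 MB.
Capacity: 1000 GB = 8,000,000 Mb; 17129.15 items → 17129 complete.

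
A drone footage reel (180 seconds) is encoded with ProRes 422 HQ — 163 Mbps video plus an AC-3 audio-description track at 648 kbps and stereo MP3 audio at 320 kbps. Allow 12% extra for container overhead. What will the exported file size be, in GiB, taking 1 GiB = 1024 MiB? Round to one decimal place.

Audio total: 648 + 320 = 968 kbps = 0.968 Mbps.
Total bitrate: 163 + 0.968 = 163.968 Mbps.
Stream data: 163.968 Mbps × 180 s = 29514.2 Mb.
With 12% container overhead: ×1.12.
33,056 Mb = 4,131,993,600 bytes ÷ 1,073,741,824 = 3.848 GiB.

3.8 GiB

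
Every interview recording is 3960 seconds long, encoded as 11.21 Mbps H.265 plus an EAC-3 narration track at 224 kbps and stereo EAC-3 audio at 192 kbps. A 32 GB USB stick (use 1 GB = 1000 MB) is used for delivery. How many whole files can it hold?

5

Audio total: 224 + 192 = 416 kbps = 0.416 Mbps.
Total bitrate: 11.626 Mbps.
Per item: 11.626 Mbps × 3960 s = 46,039 Mb = 5,755 MB.
Capacity: 32 GB = 256,000 Mb; 5.56 items → 5 complete.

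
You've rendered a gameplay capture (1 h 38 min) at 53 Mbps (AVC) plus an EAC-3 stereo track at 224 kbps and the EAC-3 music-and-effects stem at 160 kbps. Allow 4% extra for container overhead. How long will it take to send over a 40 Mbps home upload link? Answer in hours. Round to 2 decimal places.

2.27 hours

1 h 38 min = 98 min = 5880 s
Audio total: 224 + 160 = 384 kbps = 0.384 Mbps.
Total bitrate: 53.384 Mbps.
File: 53.384 Mbps × 5880 s = 313897.9 Mb.
With 4% container overhead: ×1.04. → 326453.8 Mb.
At 40 Mbps: 326453.8 / 40 = 8161.3 s ≈ 2.27 hours.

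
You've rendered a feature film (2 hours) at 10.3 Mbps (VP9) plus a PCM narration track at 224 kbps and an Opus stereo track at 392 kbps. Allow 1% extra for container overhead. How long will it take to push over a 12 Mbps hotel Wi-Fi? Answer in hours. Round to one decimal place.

1.8 hours

2 h = 7200 s
Audio total: 224 + 392 = 616 kbps = 0.616 Mbps.
Total bitrate: 10.916 Mbps.
File: 10.916 Mbps × 7200 s = 78595.2 Mb.
With 1% container overhead: ×1.01. → 79381.2 Mb.
At 12 Mbps: 79381.2 / 12 = 6615.1 s ≈ 1.84 hours.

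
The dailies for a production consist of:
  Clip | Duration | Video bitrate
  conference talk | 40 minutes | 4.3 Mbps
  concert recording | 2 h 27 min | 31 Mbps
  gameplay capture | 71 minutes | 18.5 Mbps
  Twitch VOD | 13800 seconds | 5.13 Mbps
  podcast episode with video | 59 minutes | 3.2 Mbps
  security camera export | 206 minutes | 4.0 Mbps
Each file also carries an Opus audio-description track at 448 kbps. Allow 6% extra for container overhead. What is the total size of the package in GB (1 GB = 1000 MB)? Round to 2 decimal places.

Audio: 448 kbps = 0.448 Mbps.
conference talk: 4.748 Mbps × 2400 s × 1.06 = 12078.9 Mb
concert recording: 31.448 Mbps × 8820 s × 1.06 = 294013.6 Mb
gameplay capture: 18.948 Mbps × 4260 s × 1.06 = 85561.6 Mb
Twitch VOD: 5.578 Mbps × 13800 s × 1.06 = 81595.0 Mb
podcast episode with video: 3.648 Mbps × 3540 s × 1.06 = 13688.8 Mb
security camera export: 4.448 Mbps × 12360 s × 1.06 = 58275.9 Mb
Total: 545213.8 Mb = 68151.7 MB.
= 68.15 GB.

68.15 GB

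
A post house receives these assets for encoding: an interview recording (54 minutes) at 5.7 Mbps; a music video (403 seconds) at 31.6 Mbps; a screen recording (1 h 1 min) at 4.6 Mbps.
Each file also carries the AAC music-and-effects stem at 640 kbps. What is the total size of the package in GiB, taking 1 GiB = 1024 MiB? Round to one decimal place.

6.1 GiB

Audio: 640 kbps = 0.640 Mbps.
interview recording: 6.340 Mbps × 3240 s = 20541.6 Mb
music video: 32.240 Mbps × 403 s = 12992.7 Mb
screen recording: 5.240 Mbps × 3660 s = 19178.4 Mb
Total: 52712.7 Mb = 6589.1 MB.
= 6.137 GiB.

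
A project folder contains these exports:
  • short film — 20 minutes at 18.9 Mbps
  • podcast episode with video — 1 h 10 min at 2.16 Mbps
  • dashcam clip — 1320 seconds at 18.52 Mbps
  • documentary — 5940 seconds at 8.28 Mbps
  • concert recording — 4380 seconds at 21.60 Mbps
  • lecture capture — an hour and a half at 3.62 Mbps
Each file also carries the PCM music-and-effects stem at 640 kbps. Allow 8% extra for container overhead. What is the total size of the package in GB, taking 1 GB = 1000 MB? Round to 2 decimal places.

31.58 GB

Audio: 640 kbps = 0.640 Mbps.
short film: 19.540 Mbps × 1200 s × 1.08 = 25323.8 Mb
podcast episode with video: 2.800 Mbps × 4200 s × 1.08 = 12700.8 Mb
dashcam clip: 19.160 Mbps × 1320 s × 1.08 = 27314.5 Mb
documentary: 8.920 Mbps × 5940 s × 1.08 = 57223.6 Mb
concert recording: 22.240 Mbps × 4380 s × 1.08 = 105204.1 Mb
lecture capture: 4.260 Mbps × 5400 s × 1.08 = 24844.3 Mb
Total: 252611.1 Mb = 31576.4 MB.
= 31.58 GB.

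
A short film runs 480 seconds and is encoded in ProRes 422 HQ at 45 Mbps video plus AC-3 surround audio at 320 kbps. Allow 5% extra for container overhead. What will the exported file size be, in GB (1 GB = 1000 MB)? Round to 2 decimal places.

2.86 GB

Audio: 320 kbps = 0.320 Mbps.
Total bitrate: 45 + 0.320 = 45.320 Mbps.
Stream data: 45.320 Mbps × 480 s = 21753.6 Mb.
With 5% container overhead: ×1.05.
22,841 Mb ÷ 8 = 2,855 MB → 2.855 GB.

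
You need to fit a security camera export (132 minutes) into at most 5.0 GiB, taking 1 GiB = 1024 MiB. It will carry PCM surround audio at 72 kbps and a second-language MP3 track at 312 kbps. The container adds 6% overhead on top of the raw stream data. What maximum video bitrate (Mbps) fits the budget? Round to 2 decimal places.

4.73 Mbps

Budget: 5.0 GiB = 42949.7 Mb.
Stream payload after overhead: 42949.7 / 1.06 = 40518.6 Mb.
132 min = 7920 s
Total bitrate budget: 40518.6 Mb / 7920 s = 5.116 Mbps.
Audio total: 72 + 312 = 384 kbps = 0.384 Mbps.
Video: 5.116 − 0.384 = 4.732 Mbps.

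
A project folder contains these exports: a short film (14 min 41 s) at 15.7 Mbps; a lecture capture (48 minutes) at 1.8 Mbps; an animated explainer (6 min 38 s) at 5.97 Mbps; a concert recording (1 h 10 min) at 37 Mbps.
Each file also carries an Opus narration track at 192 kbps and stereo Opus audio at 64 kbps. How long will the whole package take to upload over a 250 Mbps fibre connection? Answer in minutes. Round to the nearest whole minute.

12 minutes

Audio total: 192 + 64 = 256 kbps = 0.256 Mbps.
short film: 15.956 Mbps × 881 s = 14057.2 Mb
lecture capture: 2.056 Mbps × 2880 s = 5921.3 Mb
animated explainer: 6.226 Mbps × 398 s = 2477.9 Mb
concert recording: 37.256 Mbps × 4200 s = 156475.2 Mb
Total: 178931.7 Mb = 22366.5 MB.
At 250 Mbps: 178931.7 / 250 = 716 s ≈ 11.9 minutes.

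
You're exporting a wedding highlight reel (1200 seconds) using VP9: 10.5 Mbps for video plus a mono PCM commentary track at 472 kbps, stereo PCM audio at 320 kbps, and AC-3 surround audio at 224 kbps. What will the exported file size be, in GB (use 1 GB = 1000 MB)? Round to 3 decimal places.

1.727 GB

Audio total: 472 + 320 + 224 = 1016 kbps = 1.016 Mbps.
Total bitrate: 10.5 + 1.016 = 11.516 Mbps.
Stream data: 11.516 Mbps × 1200 s = 13819.2 Mb.
13,819 Mb ÷ 8 = 1,727 MB → 1.727 GB.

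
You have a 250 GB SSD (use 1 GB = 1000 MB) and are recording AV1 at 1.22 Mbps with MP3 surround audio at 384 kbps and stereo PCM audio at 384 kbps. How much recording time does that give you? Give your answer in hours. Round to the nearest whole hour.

Audio total: 384 + 384 = 768 kbps = 0.768 Mbps.
Total bitrate: 1.22 + 0.768 = 1.988 Mbps.
Capacity: 250 GB = 2,000,000 Mb.
Recording time: 2,000,000 / 1.988 = 1,006,036 s ≈ 279 hours.

279 hours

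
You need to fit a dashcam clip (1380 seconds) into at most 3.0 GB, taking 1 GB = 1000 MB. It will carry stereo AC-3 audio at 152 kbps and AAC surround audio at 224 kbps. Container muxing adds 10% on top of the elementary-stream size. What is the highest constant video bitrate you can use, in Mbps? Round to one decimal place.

15.4 Mbps

Budget: 3.0 GB = 24000.0 Mb.
Stream payload after overhead: 24000.0 / 1.10 = 21818.2 Mb.
Total bitrate budget: 21818.2 Mb / 1380 s = 15.810 Mbps.
Audio total: 152 + 224 = 376 kbps = 0.376 Mbps.
Video: 15.810 − 0.376 = 15.434 Mbps.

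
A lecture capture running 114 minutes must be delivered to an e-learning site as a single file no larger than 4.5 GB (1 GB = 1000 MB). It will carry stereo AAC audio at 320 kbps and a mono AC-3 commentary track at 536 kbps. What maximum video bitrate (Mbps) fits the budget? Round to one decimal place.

4.4 Mbps

Budget: 4.5 GB = 36000.0 Mb.
114 min = 6840 s
Total bitrate budget: 36000.0 Mb / 6840 s = 5.263 Mbps.
Audio total: 320 + 536 = 856 kbps = 0.856 Mbps.
Video: 5.263 − 0.856 = 4.407 Mbps.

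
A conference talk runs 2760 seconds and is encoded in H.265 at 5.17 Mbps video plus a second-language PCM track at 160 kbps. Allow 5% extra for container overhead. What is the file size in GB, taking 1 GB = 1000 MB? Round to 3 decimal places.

Audio: 160 kbps = 0.160 Mbps.
Total bitrate: 5.17 + 0.160 = 5.330 Mbps.
Stream data: 5.330 Mbps × 2760 s = 14710.8 Mb.
With 5% container overhead: ×1.05.
15,446 Mb ÷ 8 = 1,931 MB → 1.931 GB.

1.931 GB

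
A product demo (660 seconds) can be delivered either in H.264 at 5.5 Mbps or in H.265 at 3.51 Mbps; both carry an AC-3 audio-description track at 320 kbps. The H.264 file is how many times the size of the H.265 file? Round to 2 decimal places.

1.52

Audio: 320 kbps = 0.320 Mbps.
H.264: 5.820 Mbps × 660 s = 3841.2 Mb = 480.150 MB.
H.265: 3.830 Mbps × 660 s = 2527.8 Mb = 315.975 MB.
Ratio: 480.150 / 315.975 = 1.520.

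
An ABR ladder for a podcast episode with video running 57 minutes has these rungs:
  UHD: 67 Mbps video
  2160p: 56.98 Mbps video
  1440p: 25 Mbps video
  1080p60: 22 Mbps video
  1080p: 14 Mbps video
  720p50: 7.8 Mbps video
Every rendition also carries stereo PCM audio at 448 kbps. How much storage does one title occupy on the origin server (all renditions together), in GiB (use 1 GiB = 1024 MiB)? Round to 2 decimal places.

77.82 GiB

57 min = 3420 s
Audio: 448 kbps = 0.448 Mbps.
Sum of rendition bitrates: (67+0.448) + (56.98+0.448) + (25+0.448) + (22+0.448) + (14+0.448) + (7.8+0.448) = 195.468 Mbps.
× 3420 s = 668,501 Mb = 83,563 MB = 77.82 GiB.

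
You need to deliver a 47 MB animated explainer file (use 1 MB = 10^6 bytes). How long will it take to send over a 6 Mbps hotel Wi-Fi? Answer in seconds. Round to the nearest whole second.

63 seconds

File: 47 MB = 376.0 Mb.
At 6 Mbps: 376.0 / 6 = 62.7 s ≈ 62.7 seconds.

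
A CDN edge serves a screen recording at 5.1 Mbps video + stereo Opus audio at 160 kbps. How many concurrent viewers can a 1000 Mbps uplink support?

190

Audio: 160 kbps = 0.160 Mbps.
Per-viewer media rate: 5.260 Mbps.
1000 Mbps = 1,000 Mbps; 1,000 / 5.260 = 190.11 → 190 viewers.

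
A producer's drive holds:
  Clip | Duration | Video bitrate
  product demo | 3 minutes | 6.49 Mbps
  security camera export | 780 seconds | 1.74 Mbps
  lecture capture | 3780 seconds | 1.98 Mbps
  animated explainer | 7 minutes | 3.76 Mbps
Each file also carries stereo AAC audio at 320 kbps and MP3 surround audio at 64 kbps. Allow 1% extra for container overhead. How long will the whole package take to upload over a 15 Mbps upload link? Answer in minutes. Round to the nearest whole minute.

15 minutes

Audio total: 320 + 64 = 384 kbps = 0.384 Mbps.
product demo: 6.874 Mbps × 180 s × 1.01 = 1249.7 Mb
security camera export: 2.124 Mbps × 780 s × 1.01 = 1673.3 Mb
lecture capture: 2.364 Mbps × 3780 s × 1.01 = 9025.3 Mb
animated explainer: 4.144 Mbps × 420 s × 1.01 = 1757.9 Mb
Total: 13706.1 Mb = 1713.3 MB.
At 15 Mbps: 13706.1 / 15 = 914 s ≈ 15.2 minutes.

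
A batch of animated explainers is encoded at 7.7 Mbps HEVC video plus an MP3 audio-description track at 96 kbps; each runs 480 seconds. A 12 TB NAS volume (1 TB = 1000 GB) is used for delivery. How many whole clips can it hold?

Audio: 96 kbps = 0.096 Mbps.
Total bitrate: 7.796 Mbps.
Per item: 7.796 Mbps × 480 s = 3,742 Mb = 467.8 MB.
Capacity: 12 TB = 96,000,000 Mb; 25654.18 items → 25654 complete.

25654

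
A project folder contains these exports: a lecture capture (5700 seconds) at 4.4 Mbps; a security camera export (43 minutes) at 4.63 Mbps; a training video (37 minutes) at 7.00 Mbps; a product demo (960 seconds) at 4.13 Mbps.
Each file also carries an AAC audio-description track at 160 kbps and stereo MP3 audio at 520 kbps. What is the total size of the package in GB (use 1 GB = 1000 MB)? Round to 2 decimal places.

8.04 GB

Audio total: 160 + 520 = 680 kbps = 0.680 Mbps.
lecture capture: 5.080 Mbps × 5700 s = 28956.0 Mb
security camera export: 5.310 Mbps × 2580 s = 13699.8 Mb
training video: 7.680 Mbps × 2220 s = 17049.6 Mb
product demo: 4.810 Mbps × 960 s = 4617.6 Mb
Total: 64323.0 Mb = 8040.4 MB.
= 8.040 GB.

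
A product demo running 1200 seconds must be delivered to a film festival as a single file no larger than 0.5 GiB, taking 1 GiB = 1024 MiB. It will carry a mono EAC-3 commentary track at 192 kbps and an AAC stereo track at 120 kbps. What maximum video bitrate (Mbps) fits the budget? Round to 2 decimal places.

3.27 Mbps

Budget: 0.5 GiB = 4295.0 Mb.
Total bitrate budget: 4295.0 Mb / 1200 s = 3.579 Mbps.
Audio total: 192 + 120 = 312 kbps = 0.312 Mbps.
Video: 3.579 − 0.312 = 3.267 Mbps.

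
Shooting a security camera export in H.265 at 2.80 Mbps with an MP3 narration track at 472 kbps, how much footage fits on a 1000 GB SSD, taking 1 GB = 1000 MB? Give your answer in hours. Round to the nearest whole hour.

Audio: 472 kbps = 0.472 Mbps.
Total bitrate: 2.80 + 0.472 = 3.272 Mbps.
Capacity: 1000 GB = 8,000,000 Mb.
Recording time: 8,000,000 / 3.272 = 2,444,988 s ≈ 679 hours.

679 hours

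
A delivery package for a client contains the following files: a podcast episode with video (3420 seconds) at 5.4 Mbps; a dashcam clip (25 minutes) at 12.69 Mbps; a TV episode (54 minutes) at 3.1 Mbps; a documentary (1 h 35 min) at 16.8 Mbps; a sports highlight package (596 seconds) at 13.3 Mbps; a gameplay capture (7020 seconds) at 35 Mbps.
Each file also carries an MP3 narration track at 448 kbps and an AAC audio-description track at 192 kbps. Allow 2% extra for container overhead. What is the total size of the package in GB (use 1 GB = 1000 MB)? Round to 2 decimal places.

52.36 GB

Audio total: 448 + 192 = 640 kbps = 0.640 Mbps.
podcast episode with video: 6.040 Mbps × 3420 s × 1.02 = 21069.9 Mb
dashcam clip: 13.330 Mbps × 1500 s × 1.02 = 20394.9 Mb
TV episode: 3.740 Mbps × 3240 s × 1.02 = 12360.0 Mb
documentary: 17.440 Mbps × 5700 s × 1.02 = 101396.2 Mb
sports highlight package: 13.940 Mbps × 596 s × 1.02 = 8474.4 Mb
gameplay capture: 35.640 Mbps × 7020 s × 1.02 = 255196.7 Mb
Total: 418892.0 Mb = 52361.5 MB.
= 52.36 GB.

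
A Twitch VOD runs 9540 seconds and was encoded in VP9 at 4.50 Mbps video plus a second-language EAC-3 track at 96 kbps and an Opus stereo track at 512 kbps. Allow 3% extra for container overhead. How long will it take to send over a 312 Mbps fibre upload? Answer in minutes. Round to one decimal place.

Audio total: 96 + 512 = 608 kbps = 0.608 Mbps.
Total bitrate: 5.108 Mbps.
File: 5.108 Mbps × 9540 s = 48730.3 Mb.
With 3% container overhead: ×1.03. → 50192.2 Mb.
At 312 Mbps: 50192.2 / 312 = 160.9 s ≈ 2.68 minutes.

2.7 minutes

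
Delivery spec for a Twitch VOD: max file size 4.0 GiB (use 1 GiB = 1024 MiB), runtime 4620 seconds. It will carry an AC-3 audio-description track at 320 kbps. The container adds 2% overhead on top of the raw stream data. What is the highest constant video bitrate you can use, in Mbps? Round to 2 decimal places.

6.97 Mbps

Budget: 4.0 GiB = 34359.7 Mb.
Stream payload after overhead: 34359.7 / 1.02 = 33686.0 Mb.
Total bitrate budget: 33686.0 Mb / 4620 s = 7.291 Mbps.
Audio: 320 kbps = 0.320 Mbps.
Video: 7.291 − 0.320 = 6.971 Mbps.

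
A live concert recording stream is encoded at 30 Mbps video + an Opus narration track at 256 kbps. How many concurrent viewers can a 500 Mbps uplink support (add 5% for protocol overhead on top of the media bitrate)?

15

Audio: 256 kbps = 0.256 Mbps.
Per-viewer media rate: 30.256 Mbps.
On the wire with 5% overhead: 31.769 Mbps.
500 Mbps = 500.0 Mbps; 500.0 / 31.769 = 15.74 → 15 viewers.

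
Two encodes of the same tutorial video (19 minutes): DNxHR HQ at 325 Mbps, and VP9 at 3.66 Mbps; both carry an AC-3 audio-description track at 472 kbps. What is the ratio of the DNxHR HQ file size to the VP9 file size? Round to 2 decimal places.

78.77

19 min = 1140 s
Audio: 472 kbps = 0.472 Mbps.
DNxHR HQ: 325.472 Mbps × 1140 s = 371038.1 Mb = 43.195 GiB.
VP9: 4.132 Mbps × 1140 s = 4710.5 Mb = 0.548 GiB.
Ratio: 43.195 / 0.548 = 78.769.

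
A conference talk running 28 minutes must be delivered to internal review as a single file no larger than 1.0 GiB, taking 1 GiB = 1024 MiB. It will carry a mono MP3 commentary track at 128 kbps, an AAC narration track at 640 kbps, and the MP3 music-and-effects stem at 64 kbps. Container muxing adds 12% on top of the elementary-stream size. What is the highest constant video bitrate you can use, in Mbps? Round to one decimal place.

3.7 Mbps

Budget: 1.0 GiB = 8589.9 Mb.
Stream payload after overhead: 8589.9 / 1.12 = 7669.6 Mb.
28 min = 1680 s
Total bitrate budget: 7669.6 Mb / 1680 s = 4.565 Mbps.
Audio total: 128 + 640 + 64 = 832 kbps = 0.832 Mbps.
Video: 4.565 − 0.832 = 3.733 Mbps.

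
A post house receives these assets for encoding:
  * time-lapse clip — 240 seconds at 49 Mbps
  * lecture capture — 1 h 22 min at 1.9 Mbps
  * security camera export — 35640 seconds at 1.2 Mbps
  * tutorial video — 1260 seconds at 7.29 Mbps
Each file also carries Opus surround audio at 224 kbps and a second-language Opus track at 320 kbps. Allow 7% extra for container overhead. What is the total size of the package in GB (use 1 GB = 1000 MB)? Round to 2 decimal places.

12.83 GB

Audio total: 224 + 320 = 544 kbps = 0.544 Mbps.
time-lapse clip: 49.544 Mbps × 240 s × 1.07 = 12722.9 Mb
lecture capture: 2.444 Mbps × 4920 s × 1.07 = 12866.2 Mb
security camera export: 1.744 Mbps × 35640 s × 1.07 = 66507.1 Mb
tutorial video: 7.834 Mbps × 1260 s × 1.07 = 10561.8 Mb
Total: 102658.0 Mb = 12832.2 MB.
= 12.83 GB.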